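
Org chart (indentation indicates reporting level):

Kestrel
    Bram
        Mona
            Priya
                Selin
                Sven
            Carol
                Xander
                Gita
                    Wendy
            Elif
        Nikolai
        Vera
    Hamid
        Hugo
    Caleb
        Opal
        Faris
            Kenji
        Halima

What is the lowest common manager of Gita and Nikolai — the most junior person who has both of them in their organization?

Gita's chain of managers is Carol, Mona, Bram, Kestrel. Nikolai's chain of managers is Bram, Kestrel. The first manager that appears in both chains is Bram.

Bram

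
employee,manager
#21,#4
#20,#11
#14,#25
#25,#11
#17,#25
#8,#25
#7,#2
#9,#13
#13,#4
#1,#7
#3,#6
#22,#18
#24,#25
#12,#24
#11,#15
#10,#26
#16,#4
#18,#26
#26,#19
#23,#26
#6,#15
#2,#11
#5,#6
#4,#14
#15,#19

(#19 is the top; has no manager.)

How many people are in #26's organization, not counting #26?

4

#26 directly manages #18, #23, #10. Under #18: #22 (1). #23 has no reports. #10 has no reports. So #26's organization is 3 direct reports plus everyone under them: 2 + 1 + 1 = 4.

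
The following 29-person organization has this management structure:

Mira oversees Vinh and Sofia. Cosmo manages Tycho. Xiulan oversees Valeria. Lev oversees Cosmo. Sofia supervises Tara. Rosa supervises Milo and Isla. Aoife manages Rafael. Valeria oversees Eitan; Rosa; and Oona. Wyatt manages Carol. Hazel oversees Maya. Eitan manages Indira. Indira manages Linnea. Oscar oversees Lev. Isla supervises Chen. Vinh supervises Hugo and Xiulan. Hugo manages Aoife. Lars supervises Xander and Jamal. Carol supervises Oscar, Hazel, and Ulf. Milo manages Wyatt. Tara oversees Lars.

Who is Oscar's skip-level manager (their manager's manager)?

Wyatt

Oscar reports to Carol, and Carol reports to Wyatt. So Oscar's skip-level manager is Wyatt.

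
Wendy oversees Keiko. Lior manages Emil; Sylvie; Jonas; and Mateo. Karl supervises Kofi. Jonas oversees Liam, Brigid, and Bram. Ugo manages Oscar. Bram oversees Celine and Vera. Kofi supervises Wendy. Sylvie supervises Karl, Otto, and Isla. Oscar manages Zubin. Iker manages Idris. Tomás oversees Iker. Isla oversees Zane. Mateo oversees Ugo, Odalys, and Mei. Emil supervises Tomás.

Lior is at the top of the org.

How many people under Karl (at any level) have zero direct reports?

The only person in Karl's organization with no one reporting to them is Keiko. That is 1.

1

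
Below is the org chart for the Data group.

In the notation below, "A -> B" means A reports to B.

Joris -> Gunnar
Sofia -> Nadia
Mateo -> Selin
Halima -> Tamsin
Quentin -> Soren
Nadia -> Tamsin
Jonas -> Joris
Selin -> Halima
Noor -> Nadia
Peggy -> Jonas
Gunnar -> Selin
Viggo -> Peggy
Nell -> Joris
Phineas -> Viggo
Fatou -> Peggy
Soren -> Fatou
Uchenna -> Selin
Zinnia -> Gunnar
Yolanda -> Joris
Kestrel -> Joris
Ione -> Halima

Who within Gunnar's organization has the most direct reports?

Direct-report counts within Gunnar's organization: Gunnar has 2; Joris has 4; Jonas has 1; Peggy has 2; Fatou has 1; Soren has 1; Viggo has 1. The largest is 4, held by Joris.

Joris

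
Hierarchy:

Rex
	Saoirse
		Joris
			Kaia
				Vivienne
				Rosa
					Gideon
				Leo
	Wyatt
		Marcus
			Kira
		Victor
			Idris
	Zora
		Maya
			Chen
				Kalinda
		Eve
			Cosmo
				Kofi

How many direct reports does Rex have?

Rex directly manages Saoirse, Wyatt, Zora. That is 3 direct reports.

3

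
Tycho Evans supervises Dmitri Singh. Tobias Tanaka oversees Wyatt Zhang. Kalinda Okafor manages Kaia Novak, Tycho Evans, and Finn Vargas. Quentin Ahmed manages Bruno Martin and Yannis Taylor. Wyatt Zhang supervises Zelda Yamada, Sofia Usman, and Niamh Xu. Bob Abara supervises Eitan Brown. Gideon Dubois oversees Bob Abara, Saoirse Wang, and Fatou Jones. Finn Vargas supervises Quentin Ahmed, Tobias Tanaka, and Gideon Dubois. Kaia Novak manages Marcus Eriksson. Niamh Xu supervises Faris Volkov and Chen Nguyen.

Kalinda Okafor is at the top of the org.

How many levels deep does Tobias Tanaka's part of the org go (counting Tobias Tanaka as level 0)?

The longest chain under Tobias Tanaka runs Tobias Tanaka → Wyatt Zhang → Niamh Xu → Chen Nguyen, which is 3 levels below Tobias Tanaka.

3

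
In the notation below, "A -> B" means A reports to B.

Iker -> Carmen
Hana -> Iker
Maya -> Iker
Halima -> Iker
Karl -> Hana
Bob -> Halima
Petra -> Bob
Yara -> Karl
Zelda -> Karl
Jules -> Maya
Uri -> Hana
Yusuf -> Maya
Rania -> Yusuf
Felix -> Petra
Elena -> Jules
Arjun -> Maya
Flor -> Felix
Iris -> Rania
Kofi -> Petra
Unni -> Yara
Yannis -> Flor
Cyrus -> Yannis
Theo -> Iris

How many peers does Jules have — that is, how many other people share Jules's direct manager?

Jules reports to Maya. Maya's other direct reports are Yusuf, Arjun — 2 peers.

2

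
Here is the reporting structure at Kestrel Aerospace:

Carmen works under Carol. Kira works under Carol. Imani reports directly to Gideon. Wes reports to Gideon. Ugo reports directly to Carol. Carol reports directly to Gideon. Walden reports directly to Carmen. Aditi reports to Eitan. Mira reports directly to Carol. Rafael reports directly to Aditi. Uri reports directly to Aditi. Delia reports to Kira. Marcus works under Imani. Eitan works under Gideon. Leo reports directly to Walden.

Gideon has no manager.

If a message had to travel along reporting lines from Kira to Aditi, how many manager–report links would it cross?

Kira is 2 levels below Gideon, and Aditi is 2 levels below Gideon (their lowest common manager). The shortest path runs up from Kira to Gideon and back down to Aditi: 2 + 2 = 4 links.

4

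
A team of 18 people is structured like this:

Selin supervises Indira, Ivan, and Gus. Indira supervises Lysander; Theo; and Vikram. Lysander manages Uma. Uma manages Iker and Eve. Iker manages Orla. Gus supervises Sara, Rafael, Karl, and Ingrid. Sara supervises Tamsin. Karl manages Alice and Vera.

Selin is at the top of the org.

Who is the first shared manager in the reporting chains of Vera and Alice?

Vera's chain of managers is Karl, Gus, Selin. Alice's chain of managers is Karl, Gus, Selin. The first manager that appears in both chains is Karl.

Karl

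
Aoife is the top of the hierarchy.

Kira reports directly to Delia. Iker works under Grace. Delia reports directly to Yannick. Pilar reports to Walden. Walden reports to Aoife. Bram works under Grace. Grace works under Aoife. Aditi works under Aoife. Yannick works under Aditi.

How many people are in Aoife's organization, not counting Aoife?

Aoife directly manages Aditi, Grace, Walden. Under Aditi: Yannick, Delia, Kira (3). Under Grace: Iker, Bram (2). Under Walden: Pilar (1). So Aoife's organization is 3 direct reports plus everyone under them: 4 + 3 + 2 = 9.

9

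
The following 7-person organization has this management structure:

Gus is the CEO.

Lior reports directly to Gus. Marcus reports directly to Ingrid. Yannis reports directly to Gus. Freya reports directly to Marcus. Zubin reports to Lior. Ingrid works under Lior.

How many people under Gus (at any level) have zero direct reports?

3

The people in Gus's organization with no one reporting to them are Yannis, Zubin, Freya. That is 3.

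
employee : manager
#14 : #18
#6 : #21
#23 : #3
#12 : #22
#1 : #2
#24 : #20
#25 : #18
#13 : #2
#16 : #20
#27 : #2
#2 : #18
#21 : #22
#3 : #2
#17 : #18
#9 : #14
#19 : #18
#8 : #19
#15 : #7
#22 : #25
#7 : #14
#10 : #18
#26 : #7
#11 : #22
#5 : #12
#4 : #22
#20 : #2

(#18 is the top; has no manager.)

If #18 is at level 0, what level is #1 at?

2

Chain from #1 up to #18: #1 → #2 → #18. That is 2 steps up, so #1 is 2 levels below #18.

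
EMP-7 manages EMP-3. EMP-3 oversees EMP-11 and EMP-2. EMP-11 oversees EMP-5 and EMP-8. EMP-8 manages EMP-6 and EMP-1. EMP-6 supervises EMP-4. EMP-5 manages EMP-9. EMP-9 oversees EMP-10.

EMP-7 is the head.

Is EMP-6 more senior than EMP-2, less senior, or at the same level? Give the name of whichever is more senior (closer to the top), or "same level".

EMP-6 is 4 levels below EMP-7; EMP-2 is 2. EMP-2 is higher.

EMP-2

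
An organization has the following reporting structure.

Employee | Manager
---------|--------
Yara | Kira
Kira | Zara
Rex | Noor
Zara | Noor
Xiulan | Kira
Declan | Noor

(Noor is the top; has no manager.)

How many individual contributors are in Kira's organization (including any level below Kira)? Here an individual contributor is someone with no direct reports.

2

The people in Kira's organization with no one reporting to them are Yara, Xiulan. That is 2.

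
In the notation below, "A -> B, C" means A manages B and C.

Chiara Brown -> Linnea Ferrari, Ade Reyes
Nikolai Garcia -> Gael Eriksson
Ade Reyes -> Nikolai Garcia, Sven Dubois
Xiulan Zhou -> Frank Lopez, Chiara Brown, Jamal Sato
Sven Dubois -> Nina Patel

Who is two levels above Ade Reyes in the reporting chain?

Ade Reyes reports to Chiara Brown, and Chiara Brown reports to Xiulan Zhou. So Ade Reyes's skip-level manager is Xiulan Zhou.

Xiulan Zhou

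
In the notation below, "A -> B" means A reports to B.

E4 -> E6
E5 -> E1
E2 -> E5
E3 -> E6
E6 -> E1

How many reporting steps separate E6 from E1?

1

Chain from E6 up to E1: E6 → E1. That is 1 step up, so E6 is 1 level below E1.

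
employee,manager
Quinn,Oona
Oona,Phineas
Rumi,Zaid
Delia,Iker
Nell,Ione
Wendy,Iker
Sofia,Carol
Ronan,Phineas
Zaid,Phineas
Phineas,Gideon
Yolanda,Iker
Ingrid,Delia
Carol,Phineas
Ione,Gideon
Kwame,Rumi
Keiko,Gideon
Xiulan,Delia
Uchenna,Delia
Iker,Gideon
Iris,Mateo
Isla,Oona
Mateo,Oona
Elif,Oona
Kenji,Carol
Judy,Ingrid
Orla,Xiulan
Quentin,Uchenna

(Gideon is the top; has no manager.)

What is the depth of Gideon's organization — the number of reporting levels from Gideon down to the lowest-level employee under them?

The longest chain under Gideon runs Gideon → Iker → Delia → Uchenna → Quentin, which is 4 levels below Gideon.

4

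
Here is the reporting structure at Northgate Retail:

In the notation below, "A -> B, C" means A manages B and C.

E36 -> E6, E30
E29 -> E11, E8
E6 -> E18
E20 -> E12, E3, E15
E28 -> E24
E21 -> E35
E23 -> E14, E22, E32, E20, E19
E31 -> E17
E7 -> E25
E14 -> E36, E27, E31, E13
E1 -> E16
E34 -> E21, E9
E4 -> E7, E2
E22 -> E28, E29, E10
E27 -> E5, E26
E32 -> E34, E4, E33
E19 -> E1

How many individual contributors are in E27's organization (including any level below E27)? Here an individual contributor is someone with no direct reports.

2

The people in E27's organization with no one reporting to them are E26, E5. That is 2.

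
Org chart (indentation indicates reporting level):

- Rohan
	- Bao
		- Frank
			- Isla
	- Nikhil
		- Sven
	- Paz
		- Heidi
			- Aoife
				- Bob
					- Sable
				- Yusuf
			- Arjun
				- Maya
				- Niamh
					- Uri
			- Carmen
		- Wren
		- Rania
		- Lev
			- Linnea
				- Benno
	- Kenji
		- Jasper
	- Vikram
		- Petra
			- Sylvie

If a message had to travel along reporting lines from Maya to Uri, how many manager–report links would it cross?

3

Maya is 1 level below Arjun, and Uri is 2 levels below Arjun (their lowest common manager). The shortest path runs up from Maya to Arjun and back down to Uri: 1 + 2 = 3 links.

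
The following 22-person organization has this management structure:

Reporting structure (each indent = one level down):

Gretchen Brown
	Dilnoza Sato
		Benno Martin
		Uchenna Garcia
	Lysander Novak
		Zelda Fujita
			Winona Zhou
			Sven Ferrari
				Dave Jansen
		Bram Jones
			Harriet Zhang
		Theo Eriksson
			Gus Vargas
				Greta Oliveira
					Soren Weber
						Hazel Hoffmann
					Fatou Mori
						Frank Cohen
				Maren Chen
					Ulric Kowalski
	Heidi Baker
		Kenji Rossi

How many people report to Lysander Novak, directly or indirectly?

Lysander Novak directly manages Zelda Fujita, Bram Jones, Theo Eriksson. Under Zelda Fujita: Sven Ferrari, Dave Jansen, Winona Zhou (3). Under Bram Jones: Harriet Zhang (1). Under Theo Eriksson: Gus Vargas, Maren Chen, Ulric Kowalski, Greta Oliveira, Fatou Mori, Frank Cohen, Soren Weber, Hazel Hoffmann (8). So Lysander Novak's organization is 3 direct reports plus everyone under them: 4 + 2 + 9 = 15.

15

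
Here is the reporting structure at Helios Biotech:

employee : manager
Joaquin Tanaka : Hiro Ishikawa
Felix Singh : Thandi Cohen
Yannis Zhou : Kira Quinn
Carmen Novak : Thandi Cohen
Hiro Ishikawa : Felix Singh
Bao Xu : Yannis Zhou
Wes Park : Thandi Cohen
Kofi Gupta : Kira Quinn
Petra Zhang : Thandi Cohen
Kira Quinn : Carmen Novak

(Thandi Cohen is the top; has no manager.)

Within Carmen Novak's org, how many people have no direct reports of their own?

The people in Carmen Novak's organization with no one reporting to them are Kofi Gupta, Bao Xu. That is 2.

2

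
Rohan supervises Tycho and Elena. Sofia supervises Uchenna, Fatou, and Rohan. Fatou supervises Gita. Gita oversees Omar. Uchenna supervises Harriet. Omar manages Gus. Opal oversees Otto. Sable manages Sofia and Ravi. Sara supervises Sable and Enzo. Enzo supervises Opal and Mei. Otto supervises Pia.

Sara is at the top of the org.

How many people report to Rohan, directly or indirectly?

2

Rohan directly manages Tycho, Elena. Tycho has no reports. Elena has no reports. So Rohan's organization is 2 direct reports plus everyone under them: 1 + 1 = 2.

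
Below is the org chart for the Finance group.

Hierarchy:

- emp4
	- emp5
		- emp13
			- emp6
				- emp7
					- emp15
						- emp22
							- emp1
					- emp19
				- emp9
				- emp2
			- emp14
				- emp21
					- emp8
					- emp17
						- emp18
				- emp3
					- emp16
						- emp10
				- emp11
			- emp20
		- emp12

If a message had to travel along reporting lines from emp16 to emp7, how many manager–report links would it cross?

5

emp16 is 3 levels below emp13, and emp7 is 2 levels below emp13 (their lowest common manager). The shortest path runs up from emp16 to emp13 and back down to emp7: 3 + 2 = 5 links.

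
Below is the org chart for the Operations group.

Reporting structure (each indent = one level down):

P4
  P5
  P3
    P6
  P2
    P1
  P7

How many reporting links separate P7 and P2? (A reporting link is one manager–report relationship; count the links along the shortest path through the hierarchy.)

2

P7 is 1 level below P4, and P2 is 1 level below P4 (their lowest common manager). The shortest path runs up from P7 to P4 and back down to P2: 1 + 1 = 2 links.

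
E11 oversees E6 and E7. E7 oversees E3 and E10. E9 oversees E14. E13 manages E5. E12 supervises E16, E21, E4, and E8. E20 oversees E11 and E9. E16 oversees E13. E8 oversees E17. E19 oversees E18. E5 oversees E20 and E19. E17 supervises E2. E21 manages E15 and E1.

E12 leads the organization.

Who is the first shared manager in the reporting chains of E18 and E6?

E5

E18's chain of managers is E19, E5, E13, E16, E12. E6's chain of managers is E11, E20, E5, E13, E16, E12. The first manager that appears in both chains is E5.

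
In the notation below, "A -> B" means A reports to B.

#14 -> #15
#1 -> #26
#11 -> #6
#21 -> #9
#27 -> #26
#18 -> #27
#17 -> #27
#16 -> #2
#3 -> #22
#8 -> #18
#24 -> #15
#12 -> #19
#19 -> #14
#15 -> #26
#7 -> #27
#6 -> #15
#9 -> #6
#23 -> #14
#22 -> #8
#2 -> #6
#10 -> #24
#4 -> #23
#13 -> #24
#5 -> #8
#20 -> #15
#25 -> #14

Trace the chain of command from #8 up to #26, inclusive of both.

#8 -> #18 -> #27 -> #26

#8 reports to #18. #18 reports to #27. #27 reports to #26. #26 is at the top.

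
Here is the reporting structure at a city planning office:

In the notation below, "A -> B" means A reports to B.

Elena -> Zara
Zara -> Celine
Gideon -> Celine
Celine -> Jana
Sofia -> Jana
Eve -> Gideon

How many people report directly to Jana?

Jana directly manages Sofia, Celine. That is 2 direct reports.

2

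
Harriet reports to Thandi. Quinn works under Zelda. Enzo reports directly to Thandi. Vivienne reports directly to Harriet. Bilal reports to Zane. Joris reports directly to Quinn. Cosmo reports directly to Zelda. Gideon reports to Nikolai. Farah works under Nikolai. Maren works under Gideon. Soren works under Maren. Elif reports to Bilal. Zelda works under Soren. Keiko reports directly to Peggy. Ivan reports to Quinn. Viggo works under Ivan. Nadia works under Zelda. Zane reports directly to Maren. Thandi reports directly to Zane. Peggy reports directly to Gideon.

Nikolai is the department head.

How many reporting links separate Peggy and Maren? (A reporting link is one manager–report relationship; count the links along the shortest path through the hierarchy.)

Peggy is 1 level below Gideon, and Maren is 1 level below Gideon (their lowest common manager). The shortest path runs up from Peggy to Gideon and back down to Maren: 1 + 1 = 2 links.

2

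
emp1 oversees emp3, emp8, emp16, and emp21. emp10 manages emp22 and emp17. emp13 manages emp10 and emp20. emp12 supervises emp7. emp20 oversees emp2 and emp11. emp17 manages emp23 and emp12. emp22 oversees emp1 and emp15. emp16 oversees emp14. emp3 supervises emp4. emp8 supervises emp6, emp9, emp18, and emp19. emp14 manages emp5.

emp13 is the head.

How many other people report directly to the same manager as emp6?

3

emp6 reports to emp8. emp8's other direct reports are emp18, emp9, emp19 — 3 peers.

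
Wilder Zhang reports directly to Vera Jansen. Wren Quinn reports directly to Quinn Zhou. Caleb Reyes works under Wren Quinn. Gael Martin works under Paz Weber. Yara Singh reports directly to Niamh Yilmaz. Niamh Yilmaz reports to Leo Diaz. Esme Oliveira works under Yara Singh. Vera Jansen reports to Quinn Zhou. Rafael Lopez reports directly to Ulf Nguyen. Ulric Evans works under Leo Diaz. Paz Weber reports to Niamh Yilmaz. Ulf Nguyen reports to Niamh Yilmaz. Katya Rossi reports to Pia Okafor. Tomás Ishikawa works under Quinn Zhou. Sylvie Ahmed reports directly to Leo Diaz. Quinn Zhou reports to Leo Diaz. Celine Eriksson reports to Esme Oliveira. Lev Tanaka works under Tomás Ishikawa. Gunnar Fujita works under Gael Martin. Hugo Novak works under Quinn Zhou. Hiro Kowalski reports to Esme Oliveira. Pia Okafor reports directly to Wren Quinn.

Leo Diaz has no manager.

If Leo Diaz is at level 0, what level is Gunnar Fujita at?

4

Chain from Gunnar Fujita up to Leo Diaz: Gunnar Fujita → Gael Martin → Paz Weber → Niamh Yilmaz → Leo Diaz. That is 4 steps up, so Gunnar Fujita is 4 levels below Leo Diaz.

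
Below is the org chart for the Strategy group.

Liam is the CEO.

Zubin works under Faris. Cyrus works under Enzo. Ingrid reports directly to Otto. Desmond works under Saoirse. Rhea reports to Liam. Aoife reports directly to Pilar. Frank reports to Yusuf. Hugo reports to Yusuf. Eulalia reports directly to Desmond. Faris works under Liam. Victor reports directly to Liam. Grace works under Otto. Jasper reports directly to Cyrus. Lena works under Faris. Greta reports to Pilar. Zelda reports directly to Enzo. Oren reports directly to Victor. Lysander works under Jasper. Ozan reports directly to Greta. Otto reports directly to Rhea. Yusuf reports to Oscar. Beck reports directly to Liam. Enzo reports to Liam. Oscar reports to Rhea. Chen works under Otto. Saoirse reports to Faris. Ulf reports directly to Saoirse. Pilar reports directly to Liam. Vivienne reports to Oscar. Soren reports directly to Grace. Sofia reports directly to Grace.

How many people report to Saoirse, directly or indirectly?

Saoirse directly manages Ulf, Desmond. Ulf has no reports. Under Desmond: Eulalia (1). So Saoirse's organization is 2 direct reports plus everyone under them: 1 + 2 = 3.

3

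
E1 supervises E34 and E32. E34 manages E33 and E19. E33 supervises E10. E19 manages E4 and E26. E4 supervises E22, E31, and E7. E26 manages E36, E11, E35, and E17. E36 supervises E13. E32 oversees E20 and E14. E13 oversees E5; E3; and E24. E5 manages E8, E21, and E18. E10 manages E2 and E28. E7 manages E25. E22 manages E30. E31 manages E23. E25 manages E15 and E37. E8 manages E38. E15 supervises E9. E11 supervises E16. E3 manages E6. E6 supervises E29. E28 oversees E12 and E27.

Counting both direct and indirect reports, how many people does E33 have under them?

E33 directly manages E10. Under E10: E28, E12, E27, E2 (4). That's 5 in total.

5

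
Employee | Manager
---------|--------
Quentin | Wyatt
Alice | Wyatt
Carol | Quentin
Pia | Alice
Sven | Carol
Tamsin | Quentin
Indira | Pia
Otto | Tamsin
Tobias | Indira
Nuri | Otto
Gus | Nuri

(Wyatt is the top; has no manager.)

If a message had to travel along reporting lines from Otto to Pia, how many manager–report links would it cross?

Otto is 3 levels below Wyatt, and Pia is 2 levels below Wyatt (their lowest common manager). The shortest path runs up from Otto to Wyatt and back down to Pia: 3 + 2 = 5 links.

5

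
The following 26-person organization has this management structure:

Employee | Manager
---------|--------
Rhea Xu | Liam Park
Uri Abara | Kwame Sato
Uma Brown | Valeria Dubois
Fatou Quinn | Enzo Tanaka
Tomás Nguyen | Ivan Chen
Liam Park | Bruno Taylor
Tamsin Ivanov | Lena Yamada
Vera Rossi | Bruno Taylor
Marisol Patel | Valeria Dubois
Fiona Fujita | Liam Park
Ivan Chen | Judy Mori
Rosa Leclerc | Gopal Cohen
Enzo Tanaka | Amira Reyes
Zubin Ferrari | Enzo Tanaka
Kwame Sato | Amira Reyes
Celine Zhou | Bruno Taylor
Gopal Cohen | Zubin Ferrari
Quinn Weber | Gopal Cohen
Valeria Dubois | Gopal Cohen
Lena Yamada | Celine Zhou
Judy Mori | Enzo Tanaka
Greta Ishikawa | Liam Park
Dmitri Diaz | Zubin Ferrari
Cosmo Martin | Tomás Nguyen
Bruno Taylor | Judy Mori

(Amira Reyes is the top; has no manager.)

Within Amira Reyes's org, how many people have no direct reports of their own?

The people in Amira Reyes's organization with no one reporting to them are Uri Abara, Fatou Quinn, Dmitri Diaz, Rosa Leclerc, Quinn Weber, Uma Brown, Marisol Patel, Cosmo Martin, Vera Rossi, Fiona Fujita, Rhea Xu, Greta Ishikawa, Tamsin Ivanov. That is 13.

13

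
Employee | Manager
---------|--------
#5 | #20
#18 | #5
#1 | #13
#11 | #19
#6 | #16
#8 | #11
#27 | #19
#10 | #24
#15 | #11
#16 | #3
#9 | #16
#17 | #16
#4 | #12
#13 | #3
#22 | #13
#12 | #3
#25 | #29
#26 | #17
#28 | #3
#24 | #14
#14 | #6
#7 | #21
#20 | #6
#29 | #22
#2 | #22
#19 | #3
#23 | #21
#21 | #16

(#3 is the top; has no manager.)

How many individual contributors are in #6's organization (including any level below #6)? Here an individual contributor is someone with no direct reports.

The people in #6's organization with no one reporting to them are #18, #10. That is 2.

2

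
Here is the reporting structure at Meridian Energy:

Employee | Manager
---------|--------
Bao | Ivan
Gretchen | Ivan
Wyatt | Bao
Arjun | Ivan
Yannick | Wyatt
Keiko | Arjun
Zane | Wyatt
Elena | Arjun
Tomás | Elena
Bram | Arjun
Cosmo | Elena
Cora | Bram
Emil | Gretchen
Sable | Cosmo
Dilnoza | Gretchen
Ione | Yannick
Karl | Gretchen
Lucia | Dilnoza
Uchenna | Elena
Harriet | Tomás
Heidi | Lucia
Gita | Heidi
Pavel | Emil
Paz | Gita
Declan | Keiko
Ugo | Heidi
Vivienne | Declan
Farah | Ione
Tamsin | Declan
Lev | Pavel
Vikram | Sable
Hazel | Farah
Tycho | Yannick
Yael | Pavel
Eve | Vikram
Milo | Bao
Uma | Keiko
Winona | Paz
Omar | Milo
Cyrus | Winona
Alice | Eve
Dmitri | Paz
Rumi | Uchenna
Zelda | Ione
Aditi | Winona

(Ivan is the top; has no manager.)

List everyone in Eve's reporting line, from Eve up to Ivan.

Eve -> Vikram -> Sable -> Cosmo -> Elena -> Arjun -> Ivan

Eve reports to Vikram. Vikram reports to Sable. Sable reports to Cosmo. Cosmo reports to Elena. Elena reports to Arjun. Arjun reports to Ivan. Ivan is at the top.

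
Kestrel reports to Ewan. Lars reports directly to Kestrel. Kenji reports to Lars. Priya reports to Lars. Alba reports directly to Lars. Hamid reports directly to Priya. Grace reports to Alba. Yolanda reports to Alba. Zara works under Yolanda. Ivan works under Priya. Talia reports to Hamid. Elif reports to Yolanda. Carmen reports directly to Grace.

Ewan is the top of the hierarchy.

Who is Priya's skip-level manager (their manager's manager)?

Priya reports to Lars, and Lars reports to Kestrel. So Priya's skip-level manager is Kestrel.

Kestrel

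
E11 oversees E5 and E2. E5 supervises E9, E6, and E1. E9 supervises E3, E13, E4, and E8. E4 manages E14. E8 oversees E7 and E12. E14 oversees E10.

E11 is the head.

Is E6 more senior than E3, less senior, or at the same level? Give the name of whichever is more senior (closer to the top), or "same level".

E6 is 2 levels below E11; E3 is 3. E6 is higher.

E6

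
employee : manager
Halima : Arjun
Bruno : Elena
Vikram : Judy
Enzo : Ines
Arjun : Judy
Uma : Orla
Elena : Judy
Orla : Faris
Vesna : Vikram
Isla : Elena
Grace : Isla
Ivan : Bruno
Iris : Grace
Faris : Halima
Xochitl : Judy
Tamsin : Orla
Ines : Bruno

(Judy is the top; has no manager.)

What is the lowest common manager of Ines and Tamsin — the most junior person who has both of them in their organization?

Judy

Ines's chain of managers is Bruno, Elena, Judy. Tamsin's chain of managers is Orla, Faris, Halima, Arjun, Judy. The first manager that appears in both chains is Judy.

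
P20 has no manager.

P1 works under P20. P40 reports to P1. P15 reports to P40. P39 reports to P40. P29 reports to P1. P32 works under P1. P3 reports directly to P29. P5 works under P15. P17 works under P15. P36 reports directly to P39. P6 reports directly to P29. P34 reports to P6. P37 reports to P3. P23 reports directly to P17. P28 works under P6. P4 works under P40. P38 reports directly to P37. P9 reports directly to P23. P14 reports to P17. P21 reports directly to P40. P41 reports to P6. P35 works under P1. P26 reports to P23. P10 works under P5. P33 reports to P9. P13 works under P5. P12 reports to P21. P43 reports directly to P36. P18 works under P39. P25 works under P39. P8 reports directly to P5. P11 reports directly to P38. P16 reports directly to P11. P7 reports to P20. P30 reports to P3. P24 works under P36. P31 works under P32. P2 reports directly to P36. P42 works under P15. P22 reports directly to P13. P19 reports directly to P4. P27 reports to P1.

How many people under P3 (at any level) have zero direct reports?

The people in P3's organization with no one reporting to them are P30, P16. That is 2.

2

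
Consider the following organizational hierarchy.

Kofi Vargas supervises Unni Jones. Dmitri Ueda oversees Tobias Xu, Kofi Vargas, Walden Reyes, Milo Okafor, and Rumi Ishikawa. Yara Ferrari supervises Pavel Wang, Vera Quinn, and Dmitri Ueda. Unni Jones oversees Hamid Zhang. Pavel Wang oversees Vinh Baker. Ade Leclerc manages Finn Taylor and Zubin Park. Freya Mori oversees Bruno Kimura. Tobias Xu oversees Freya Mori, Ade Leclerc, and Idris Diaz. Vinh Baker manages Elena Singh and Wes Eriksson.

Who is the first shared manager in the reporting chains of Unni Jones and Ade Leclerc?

Unni Jones's chain of managers is Kofi Vargas, Dmitri Ueda, Yara Ferrari. Ade Leclerc's chain of managers is Tobias Xu, Dmitri Ueda, Yara Ferrari. The first manager that appears in both chains is Dmitri Ueda.

Dmitri Ueda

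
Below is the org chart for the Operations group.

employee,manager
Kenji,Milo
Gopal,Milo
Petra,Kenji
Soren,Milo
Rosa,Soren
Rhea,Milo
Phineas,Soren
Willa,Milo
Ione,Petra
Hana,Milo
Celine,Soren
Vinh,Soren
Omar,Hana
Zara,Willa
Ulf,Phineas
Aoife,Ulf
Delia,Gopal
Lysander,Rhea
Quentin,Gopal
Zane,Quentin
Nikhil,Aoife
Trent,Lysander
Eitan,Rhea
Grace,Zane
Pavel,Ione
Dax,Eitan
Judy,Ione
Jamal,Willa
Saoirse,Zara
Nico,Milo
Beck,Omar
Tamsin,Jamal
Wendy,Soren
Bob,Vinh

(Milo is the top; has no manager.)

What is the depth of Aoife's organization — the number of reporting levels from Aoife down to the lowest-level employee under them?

1

The longest chain under Aoife runs Aoife → Nikhil, which is 1 level below Aoife.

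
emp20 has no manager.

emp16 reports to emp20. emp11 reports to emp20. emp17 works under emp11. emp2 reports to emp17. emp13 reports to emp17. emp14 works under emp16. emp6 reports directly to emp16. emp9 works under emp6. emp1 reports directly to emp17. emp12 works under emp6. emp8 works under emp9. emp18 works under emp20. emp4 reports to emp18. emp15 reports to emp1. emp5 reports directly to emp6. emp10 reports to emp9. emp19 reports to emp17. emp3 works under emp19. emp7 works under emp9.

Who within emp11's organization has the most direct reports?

emp17

Direct-report counts within emp11's organization: emp11 has 1; emp17 has 4; emp19 has 1; emp1 has 1. The largest is 4, held by emp17.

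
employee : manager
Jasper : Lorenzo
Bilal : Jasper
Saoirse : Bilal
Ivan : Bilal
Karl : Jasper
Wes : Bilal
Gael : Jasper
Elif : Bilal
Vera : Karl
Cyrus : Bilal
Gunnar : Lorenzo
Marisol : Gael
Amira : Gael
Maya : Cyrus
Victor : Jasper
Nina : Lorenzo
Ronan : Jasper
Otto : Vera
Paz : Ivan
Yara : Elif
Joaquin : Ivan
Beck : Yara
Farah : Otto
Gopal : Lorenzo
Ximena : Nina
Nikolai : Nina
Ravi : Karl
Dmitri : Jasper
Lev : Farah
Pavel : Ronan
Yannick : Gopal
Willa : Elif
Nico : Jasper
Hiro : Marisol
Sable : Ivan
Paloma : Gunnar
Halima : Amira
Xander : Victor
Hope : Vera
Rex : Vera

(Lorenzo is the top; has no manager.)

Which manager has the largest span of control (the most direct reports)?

Jasper

Direct-report counts: Lorenzo has 4; Gopal has 1; Nina has 2; Gunnar has 1; Jasper has 7; Ronan has 1; Victor has 1; Gael has 2; Amira has 1; Marisol has 1; Karl has 2; Vera has 3; Otto has 1; Farah has 1; Bilal has 5; Cyrus has 1; Elif has 2; Yara has 1; Ivan has 3. The largest is 7, held by Jasper.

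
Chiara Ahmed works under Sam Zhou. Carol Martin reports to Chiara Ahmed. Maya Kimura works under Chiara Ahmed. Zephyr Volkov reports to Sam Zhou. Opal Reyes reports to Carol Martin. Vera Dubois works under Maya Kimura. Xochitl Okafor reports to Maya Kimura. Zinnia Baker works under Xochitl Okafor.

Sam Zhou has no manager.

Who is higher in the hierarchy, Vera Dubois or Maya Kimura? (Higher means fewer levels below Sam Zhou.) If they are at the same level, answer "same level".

Vera Dubois is 3 levels below Sam Zhou; Maya Kimura is 2. Maya Kimura is higher.

Maya Kimura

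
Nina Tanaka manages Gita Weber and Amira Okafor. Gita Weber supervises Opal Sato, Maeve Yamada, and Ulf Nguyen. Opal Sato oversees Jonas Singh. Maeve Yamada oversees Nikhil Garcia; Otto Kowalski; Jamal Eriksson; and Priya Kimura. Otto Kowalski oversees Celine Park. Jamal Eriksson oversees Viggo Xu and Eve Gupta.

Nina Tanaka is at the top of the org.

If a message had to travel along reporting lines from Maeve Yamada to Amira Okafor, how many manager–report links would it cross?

3

Maeve Yamada is 2 levels below Nina Tanaka, and Amira Okafor is 1 level below Nina Tanaka (their lowest common manager). The shortest path runs up from Maeve Yamada to Nina Tanaka and back down to Amira Okafor: 2 + 1 = 3 links.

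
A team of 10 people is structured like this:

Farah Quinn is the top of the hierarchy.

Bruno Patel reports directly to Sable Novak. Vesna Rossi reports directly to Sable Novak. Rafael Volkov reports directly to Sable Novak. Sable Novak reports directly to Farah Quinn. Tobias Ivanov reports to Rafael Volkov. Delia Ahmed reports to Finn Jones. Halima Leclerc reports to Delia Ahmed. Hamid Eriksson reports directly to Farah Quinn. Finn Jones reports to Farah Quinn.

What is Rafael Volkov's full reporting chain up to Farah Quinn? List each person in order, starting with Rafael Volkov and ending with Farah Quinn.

Rafael Volkov -> Sable Novak -> Farah Quinn

Rafael Volkov reports to Sable Novak. Sable Novak reports to Farah Quinn. Farah Quinn is at the top.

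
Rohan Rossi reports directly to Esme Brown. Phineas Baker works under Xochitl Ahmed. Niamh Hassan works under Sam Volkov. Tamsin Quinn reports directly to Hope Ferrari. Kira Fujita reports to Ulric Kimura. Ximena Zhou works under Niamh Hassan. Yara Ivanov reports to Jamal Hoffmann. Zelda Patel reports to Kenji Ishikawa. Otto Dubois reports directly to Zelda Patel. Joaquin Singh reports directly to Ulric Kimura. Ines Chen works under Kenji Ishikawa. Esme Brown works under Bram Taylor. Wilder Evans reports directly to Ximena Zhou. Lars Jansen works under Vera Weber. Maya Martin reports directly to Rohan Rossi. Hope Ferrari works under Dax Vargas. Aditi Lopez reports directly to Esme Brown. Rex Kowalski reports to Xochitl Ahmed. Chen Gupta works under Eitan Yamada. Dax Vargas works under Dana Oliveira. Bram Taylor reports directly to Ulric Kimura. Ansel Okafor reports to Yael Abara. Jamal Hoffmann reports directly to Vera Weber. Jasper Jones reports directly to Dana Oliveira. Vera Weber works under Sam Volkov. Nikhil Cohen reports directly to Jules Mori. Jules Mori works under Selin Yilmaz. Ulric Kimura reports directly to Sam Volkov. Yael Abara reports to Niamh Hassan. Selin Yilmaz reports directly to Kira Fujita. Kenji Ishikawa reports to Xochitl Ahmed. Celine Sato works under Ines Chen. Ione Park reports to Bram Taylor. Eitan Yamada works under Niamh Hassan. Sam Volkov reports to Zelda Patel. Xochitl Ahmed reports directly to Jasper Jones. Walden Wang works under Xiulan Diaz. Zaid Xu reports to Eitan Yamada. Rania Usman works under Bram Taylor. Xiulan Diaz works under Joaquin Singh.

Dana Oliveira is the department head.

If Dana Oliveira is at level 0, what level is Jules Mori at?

9

Chain from Jules Mori up to Dana Oliveira: Jules Mori → Selin Yilmaz → Kira Fujita → Ulric Kimura → Sam Volkov → Zelda Patel → Kenji Ishikawa → Xochitl Ahmed → Jasper Jones → Dana Oliveira. That is 9 steps up, so Jules Mori is 9 levels below Dana Oliveira.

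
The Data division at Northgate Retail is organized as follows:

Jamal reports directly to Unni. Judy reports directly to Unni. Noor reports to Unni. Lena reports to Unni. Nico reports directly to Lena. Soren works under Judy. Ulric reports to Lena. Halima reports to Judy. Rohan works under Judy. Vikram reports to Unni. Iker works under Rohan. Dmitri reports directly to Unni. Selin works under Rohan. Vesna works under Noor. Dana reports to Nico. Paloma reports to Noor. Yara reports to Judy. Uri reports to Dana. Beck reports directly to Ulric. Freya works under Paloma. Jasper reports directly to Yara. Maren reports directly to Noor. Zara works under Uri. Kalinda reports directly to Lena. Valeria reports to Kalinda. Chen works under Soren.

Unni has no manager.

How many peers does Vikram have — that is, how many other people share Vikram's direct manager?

Vikram reports to Unni. Unni's other direct reports are Jamal, Judy, Noor, Lena, Dmitri — 5 peers.

5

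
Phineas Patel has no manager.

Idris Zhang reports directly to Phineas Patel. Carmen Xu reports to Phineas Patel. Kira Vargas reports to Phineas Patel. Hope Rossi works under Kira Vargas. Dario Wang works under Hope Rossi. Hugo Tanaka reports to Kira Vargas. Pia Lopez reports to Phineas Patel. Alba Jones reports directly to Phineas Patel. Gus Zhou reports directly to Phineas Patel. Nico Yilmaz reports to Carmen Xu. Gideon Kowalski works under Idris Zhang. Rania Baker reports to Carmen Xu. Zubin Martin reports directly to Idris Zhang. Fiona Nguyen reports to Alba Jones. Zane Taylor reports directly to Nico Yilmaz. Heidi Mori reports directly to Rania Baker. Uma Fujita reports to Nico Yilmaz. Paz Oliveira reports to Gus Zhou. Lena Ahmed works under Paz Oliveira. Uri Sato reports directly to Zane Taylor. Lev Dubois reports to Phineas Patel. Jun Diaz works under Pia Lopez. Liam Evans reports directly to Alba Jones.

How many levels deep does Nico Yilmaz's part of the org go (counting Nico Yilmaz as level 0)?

2

The longest chain under Nico Yilmaz runs Nico Yilmaz → Zane Taylor → Uri Sato, which is 2 levels below Nico Yilmaz.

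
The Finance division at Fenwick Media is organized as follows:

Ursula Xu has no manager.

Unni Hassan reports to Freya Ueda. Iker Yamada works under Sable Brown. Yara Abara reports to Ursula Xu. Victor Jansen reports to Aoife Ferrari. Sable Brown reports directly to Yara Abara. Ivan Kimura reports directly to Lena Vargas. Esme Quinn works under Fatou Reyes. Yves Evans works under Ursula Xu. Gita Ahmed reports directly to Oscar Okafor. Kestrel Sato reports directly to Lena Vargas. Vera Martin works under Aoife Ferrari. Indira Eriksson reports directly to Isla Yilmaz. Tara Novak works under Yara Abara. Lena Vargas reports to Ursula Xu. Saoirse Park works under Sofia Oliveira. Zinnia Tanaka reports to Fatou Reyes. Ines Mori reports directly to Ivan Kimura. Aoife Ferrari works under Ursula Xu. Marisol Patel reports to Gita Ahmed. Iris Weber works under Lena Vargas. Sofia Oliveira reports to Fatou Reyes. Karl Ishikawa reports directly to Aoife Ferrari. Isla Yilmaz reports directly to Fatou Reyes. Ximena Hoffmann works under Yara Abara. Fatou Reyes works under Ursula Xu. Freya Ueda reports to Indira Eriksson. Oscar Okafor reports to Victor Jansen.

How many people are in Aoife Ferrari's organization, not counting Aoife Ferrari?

Aoife Ferrari directly manages Karl Ishikawa, Victor Jansen, Vera Martin. Karl Ishikawa has no reports. Under Victor Jansen: Oscar Okafor, Gita Ahmed, Marisol Patel (3). Vera Martin has no reports. So Aoife Ferrari's organization is 3 direct reports plus everyone under them: 1 + 4 + 1 = 6.

6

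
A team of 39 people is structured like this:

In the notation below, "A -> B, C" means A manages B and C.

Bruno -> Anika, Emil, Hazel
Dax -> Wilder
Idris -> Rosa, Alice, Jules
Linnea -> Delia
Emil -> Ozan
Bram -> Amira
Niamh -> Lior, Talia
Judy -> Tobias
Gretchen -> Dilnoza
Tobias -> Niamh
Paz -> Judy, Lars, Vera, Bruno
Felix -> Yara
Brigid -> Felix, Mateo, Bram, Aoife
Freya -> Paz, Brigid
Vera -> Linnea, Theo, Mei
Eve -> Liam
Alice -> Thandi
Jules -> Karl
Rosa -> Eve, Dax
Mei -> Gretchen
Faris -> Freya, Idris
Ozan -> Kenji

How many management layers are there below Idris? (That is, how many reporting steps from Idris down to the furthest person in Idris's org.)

The longest chain under Idris runs Idris → Rosa → Dax → Wilder, which is 3 levels below Idris.

3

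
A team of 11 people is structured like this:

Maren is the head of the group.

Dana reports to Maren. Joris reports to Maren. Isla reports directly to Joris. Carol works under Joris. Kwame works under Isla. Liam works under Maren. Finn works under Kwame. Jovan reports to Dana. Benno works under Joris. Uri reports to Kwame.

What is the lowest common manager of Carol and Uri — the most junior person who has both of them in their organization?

Joris

Carol's chain of managers is Joris, Maren. Uri's chain of managers is Kwame, Isla, Joris, Maren. The first manager that appears in both chains is Joris.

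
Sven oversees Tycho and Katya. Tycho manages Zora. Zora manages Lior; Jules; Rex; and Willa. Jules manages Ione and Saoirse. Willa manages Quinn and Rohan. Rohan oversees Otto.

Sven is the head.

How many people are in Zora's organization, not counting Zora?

9

Zora directly manages Lior, Rex, Jules, Willa. Lior has no reports. Rex has no reports. Under Jules: Saoirse, Ione (2). Under Willa: Rohan, Otto, Quinn (3). So Zora's organization is 4 direct reports plus everyone under them: 1 + 1 + 3 + 4 = 9.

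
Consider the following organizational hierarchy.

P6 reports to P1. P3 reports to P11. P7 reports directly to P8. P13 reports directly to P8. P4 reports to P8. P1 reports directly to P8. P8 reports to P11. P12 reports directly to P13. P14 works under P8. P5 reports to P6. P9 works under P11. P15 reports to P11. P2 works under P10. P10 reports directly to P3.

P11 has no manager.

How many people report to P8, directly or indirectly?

P8 directly manages P13, P1, P14, P4, P7. Under P13: P12 (1). Under P1: P6, P5 (2). P14 has no reports. P4 has no reports. P7 has no reports. So P8's organization is 5 direct reports plus everyone under them: 2 + 3 + 1 + 1 + 1 = 8.

8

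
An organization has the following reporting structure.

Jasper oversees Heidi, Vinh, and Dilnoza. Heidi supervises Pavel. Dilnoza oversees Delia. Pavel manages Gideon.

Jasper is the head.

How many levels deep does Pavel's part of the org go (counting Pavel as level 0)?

1

The longest chain under Pavel runs Pavel → Gideon, which is 1 level below Pavel.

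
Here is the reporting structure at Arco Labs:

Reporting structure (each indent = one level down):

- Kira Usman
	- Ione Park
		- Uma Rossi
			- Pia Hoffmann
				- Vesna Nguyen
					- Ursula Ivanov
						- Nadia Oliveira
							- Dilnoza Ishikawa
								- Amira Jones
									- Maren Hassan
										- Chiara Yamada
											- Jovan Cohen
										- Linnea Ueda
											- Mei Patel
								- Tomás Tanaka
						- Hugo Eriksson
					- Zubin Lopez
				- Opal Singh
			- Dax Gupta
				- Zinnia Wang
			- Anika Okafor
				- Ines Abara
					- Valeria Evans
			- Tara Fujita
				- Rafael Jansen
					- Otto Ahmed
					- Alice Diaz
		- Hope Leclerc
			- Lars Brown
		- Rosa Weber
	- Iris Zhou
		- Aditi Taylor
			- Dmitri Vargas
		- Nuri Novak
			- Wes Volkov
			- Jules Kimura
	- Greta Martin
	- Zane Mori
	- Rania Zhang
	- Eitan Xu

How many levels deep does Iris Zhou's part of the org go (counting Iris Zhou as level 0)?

The longest chain under Iris Zhou runs Iris Zhou → Nuri Novak → Jules Kimura, which is 2 levels below Iris Zhou.

2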